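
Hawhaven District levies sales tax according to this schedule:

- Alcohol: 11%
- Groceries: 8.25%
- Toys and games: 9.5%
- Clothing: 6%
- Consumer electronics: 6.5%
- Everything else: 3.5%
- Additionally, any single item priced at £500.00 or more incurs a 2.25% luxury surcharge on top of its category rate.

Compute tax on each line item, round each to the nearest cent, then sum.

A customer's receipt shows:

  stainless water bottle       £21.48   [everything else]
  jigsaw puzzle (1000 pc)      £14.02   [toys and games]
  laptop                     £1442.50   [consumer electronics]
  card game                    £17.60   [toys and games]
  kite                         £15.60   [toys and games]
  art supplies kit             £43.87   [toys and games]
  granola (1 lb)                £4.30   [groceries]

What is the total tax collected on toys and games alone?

Jigsaw puzzle (1000 pc) £14.02: toys and games → 9.5% → £1.33
Card game £17.60: toys and games → 9.5% → £1.67
Kite £15.60: toys and games → 9.5% → £1.48
Art supplies kit £43.87: toys and games → 9.5% → £4.17
Tax on toys and games = £1.33 + £1.67 + £1.48 + £4.17 = £8.65

£8.65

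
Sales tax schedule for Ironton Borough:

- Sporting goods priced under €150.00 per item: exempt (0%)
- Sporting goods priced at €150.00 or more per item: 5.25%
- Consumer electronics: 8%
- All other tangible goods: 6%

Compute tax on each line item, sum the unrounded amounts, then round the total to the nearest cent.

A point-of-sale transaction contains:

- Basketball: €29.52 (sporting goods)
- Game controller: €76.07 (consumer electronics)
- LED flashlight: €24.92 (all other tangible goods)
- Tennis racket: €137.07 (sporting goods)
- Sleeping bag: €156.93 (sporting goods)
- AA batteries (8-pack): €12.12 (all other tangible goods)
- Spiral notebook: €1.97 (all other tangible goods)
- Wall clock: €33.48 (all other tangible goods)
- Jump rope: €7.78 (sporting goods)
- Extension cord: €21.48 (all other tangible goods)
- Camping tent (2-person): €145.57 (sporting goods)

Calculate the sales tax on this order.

Basketball €29.52: sporting goods, under €150.00 → 0% → €0.00
Game controller €76.07: consumer electronics → 8% → €6.0856
LED flashlight €24.92: all other tangible goods → 6% → €1.4952
Tennis racket €137.07: sporting goods, under €150.00 → 0% → €0.00
Sleeping bag €156.93: sporting goods, €150.00 or more → 5.25% → €8.238825
AA batteries (8-pack) €12.12: all other tangible goods → 6% → €0.7272
Spiral notebook €1.97: all other tangible goods → 6% → €0.1182
Wall clock €33.48: all other tangible goods → 6% → €2.0088
Jump rope €7.78: sporting goods, under €150.00 → 0% → €0.00
Extension cord €21.48: all other tangible goods → 6% → €1.2888
Camping tent (2-person) €145.57: sporting goods, under €150.00 → 0% → €0.00
Unrounded tax sum = €19.962625 → €19.96

€19.96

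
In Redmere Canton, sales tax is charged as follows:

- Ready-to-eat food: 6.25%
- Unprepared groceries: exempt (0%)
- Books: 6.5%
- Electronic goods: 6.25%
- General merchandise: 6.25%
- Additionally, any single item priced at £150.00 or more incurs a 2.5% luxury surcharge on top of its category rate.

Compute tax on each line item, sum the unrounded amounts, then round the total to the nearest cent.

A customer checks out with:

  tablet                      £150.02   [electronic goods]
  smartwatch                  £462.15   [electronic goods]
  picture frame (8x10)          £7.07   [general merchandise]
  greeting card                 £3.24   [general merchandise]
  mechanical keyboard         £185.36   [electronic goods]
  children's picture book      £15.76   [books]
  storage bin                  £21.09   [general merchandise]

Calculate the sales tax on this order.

£72.77

Tablet £150.02: electronic goods → 6.25% + 2.5% surcharge = 8.75% → £13.12675
Smartwatch £462.15: electronic goods → 6.25% + 2.5% surcharge = 8.75% → £40.438125
Picture frame (8x10) £7.07: general merchandise → 6.25% → £0.441875
Greeting card £3.24: general merchandise → 6.25% → £0.2025
Mechanical keyboard £185.36: electronic goods → 6.25% + 2.5% surcharge = 8.75% → £16.219
Children's picture book £15.76: books → 6.5% → £1.0244
Storage bin £21.09: general merchandise → 6.25% → £1.318125
Unrounded tax sum = £72.770775 → £72.77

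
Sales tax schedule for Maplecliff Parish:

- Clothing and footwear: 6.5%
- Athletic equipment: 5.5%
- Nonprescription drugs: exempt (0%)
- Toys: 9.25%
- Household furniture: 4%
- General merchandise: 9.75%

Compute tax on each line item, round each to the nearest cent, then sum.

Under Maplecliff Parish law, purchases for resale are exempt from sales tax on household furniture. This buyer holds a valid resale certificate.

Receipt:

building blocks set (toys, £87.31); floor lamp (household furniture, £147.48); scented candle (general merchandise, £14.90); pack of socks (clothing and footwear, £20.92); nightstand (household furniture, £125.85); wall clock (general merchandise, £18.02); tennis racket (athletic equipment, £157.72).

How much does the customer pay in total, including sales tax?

Building blocks set £87.31: toys → 9.25% → £8.08
Floor lamp £147.48: household furniture, buyer-exempt → 0% → £0.00
Scented candle £14.90: general merchandise → 9.75% → £1.45
Pack of socks £20.92: clothing and footwear → 6.5% → £1.36
Nightstand £125.85: household furniture, buyer-exempt → 0% → £0.00
Wall clock £18.02: general merchandise → 9.75% → £1.76
Tennis racket £157.72: athletic equipment → 5.5% → £8.67
Subtotal = £572.20; tax = £21.32; total due = £593.52

£593.52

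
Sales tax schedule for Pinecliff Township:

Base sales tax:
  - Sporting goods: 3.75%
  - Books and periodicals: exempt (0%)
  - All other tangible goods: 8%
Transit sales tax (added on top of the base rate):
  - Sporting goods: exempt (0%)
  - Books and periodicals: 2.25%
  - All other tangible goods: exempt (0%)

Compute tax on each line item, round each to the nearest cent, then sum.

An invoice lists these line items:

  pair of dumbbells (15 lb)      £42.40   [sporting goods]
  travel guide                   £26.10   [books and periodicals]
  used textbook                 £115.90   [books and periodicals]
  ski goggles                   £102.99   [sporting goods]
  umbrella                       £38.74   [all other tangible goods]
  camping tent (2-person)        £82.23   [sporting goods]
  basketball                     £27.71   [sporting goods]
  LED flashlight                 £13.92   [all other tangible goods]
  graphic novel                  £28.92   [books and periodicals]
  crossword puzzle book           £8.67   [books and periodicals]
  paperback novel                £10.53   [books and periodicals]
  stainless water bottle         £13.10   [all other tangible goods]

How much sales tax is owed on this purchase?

£19.12

Pair of dumbbells (15 lb) £42.40: sporting goods → 3.75% + 0% transit = 3.75% → £1.59
Travel guide £26.10: books and periodicals → 0% + 2.25% transit = 2.25% → £0.59
Used textbook £115.90: books and periodicals → 0% + 2.25% transit = 2.25% → £2.61
Ski goggles £102.99: sporting goods → 3.75% + 0% transit = 3.75% → £3.86
Umbrella £38.74: all other tangible goods → 8% + 0% transit = 8% → £3.10
Camping tent (2-person) £82.23: sporting goods → 3.75% + 0% transit = 3.75% → £3.08
Basketball £27.71: sporting goods → 3.75% + 0% transit = 3.75% → £1.04
LED flashlight £13.92: all other tangible goods → 8% + 0% transit = 8% → £1.11
Graphic novel £28.92: books and periodicals → 0% + 2.25% transit = 2.25% → £0.65
Crossword puzzle book £8.67: books and periodicals → 0% + 2.25% transit = 2.25% → £0.20
Paperback novel £10.53: books and periodicals → 0% + 2.25% transit = 2.25% → £0.24
Stainless water bottle £13.10: all other tangible goods → 8% + 0% transit = 8% → £1.05
Total tax = £1.59 + £0.59 + £2.61 + £3.86 + £3.10 + £3.08 + £1.04 + £1.11 + £0.65 + £0.20 + £0.24 + £1.05 = £19.12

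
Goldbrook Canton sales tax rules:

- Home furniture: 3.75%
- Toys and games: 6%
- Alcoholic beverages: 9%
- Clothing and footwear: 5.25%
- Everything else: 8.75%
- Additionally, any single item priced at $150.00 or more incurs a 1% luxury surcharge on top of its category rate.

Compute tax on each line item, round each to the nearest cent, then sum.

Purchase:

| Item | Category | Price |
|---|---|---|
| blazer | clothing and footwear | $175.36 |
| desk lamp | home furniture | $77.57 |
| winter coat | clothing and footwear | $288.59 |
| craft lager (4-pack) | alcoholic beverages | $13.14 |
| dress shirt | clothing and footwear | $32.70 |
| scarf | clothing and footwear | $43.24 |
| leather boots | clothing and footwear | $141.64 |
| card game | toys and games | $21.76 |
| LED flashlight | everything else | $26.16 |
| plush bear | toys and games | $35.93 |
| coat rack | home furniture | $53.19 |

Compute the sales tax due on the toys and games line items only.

Card game $21.76: toys and games → 6% → $1.31
Plush bear $35.93: toys and games → 6% → $2.16
Tax on toys and games = $1.31 + $2.16 = $3.47

$3.47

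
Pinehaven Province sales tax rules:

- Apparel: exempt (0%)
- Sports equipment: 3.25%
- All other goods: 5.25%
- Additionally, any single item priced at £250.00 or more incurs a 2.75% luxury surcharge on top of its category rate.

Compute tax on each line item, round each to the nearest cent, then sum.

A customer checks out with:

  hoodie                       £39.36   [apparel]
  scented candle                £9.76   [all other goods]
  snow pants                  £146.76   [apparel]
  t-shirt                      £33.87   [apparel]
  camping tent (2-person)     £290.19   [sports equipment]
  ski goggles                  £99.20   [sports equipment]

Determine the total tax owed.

£21.14

Hoodie £39.36: apparel → 0% → £0.00
Scented candle £9.76: all other goods → 5.25% → £0.51
Snow pants £146.76: apparel → 0% → £0.00
T-shirt £33.87: apparel → 0% → £0.00
Camping tent (2-person) £290.19: sports equipment → 3.25% + 2.75% surcharge = 6% → £17.41
Ski goggles £99.20: sports equipment → 3.25% → £3.22
Total tax = £0.51 + £17.41 + £3.22 = £21.14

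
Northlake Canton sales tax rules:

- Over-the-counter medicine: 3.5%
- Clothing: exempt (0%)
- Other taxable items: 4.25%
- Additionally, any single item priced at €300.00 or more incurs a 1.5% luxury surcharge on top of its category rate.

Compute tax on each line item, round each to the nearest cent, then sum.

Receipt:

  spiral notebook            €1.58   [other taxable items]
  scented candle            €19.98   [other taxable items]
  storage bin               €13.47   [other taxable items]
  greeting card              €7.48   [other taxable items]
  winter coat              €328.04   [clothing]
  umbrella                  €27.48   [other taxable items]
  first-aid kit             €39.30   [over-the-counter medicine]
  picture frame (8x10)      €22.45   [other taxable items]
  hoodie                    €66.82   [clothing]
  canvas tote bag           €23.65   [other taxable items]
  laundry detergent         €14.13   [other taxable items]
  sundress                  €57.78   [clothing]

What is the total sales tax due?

€11.84

Spiral notebook €1.58: other taxable items → 4.25% → €0.07
Scented candle €19.98: other taxable items → 4.25% → €0.85
Storage bin €13.47: other taxable items → 4.25% → €0.57
Greeting card €7.48: other taxable items → 4.25% → €0.32
Winter coat €328.04: clothing → 0% + 1.5% surcharge = 1.5% → €4.92
Umbrella €27.48: other taxable items → 4.25% → €1.17
First-aid kit €39.30: over-the-counter medicine → 3.5% → €1.38
Picture frame (8x10) €22.45: other taxable items → 4.25% → €0.95
Hoodie €66.82: clothing → 0% → €0.00
Canvas tote bag €23.65: other taxable items → 4.25% → €1.01
Laundry detergent €14.13: other taxable items → 4.25% → €0.60
Sundress €57.78: clothing → 0% → €0.00
Total tax = €0.07 + €0.85 + €0.57 + €0.32 + €4.92 + €1.17 + €1.38 + €0.95 + €1.01 + €0.60 = €11.84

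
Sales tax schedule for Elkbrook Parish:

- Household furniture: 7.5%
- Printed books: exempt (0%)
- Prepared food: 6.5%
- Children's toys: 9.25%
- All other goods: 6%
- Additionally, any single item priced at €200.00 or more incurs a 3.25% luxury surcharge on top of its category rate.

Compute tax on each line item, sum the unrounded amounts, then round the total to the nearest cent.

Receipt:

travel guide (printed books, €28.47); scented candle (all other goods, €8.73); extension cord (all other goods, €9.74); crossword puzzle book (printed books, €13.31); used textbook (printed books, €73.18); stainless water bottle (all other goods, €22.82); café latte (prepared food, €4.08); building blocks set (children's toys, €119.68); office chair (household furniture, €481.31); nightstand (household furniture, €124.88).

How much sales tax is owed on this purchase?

Travel guide €28.47: printed books → 0% → €0.00
Scented candle €8.73: all other goods → 6% → €0.5238
Extension cord €9.74: all other goods → 6% → €0.5844
Crossword puzzle book €13.31: printed books → 0% → €0.00
Used textbook €73.18: printed books → 0% → €0.00
Stainless water bottle €22.82: all other goods → 6% → €1.3692
Café latte €4.08: prepared food → 6.5% → €0.2652
Building blocks set €119.68: children's toys → 9.25% → €11.0704
Office chair €481.31: household furniture → 7.5% + 3.25% surcharge = 10.75% → €51.740825
Nightstand €124.88: household furniture → 7.5% → €9.366
Unrounded tax sum = €74.919825 → €74.92

€74.92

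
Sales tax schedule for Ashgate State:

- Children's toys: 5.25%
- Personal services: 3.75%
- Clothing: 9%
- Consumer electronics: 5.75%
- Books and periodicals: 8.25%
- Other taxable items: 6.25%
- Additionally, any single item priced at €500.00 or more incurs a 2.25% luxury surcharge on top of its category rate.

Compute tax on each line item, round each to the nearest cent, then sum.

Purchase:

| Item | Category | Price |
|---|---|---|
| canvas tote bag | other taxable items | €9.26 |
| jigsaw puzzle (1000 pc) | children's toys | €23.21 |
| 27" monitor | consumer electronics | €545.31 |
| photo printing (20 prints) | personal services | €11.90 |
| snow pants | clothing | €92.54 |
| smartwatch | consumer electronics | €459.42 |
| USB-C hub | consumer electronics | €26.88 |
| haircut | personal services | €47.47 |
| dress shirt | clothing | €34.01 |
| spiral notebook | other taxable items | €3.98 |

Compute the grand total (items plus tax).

€1341.24

Canvas tote bag €9.26: other taxable items → 6.25% → €0.58
Jigsaw puzzle (1000 pc) €23.21: children's toys → 5.25% → €1.22
27" monitor €545.31: consumer electronics → 5.75% + 2.25% surcharge = 8% → €43.62
Photo printing (20 prints) €11.90: personal services → 3.75% → €0.45
Snow pants €92.54: clothing → 9% → €8.33
Smartwatch €459.42: consumer electronics → 5.75% → €26.42
USB-C hub €26.88: consumer electronics → 5.75% → €1.55
Haircut €47.47: personal services → 3.75% → €1.78
Dress shirt €34.01: clothing → 9% → €3.06
Spiral notebook €3.98: other taxable items → 6.25% → €0.25
Subtotal = €1253.98; tax = €87.26; total due = €1341.24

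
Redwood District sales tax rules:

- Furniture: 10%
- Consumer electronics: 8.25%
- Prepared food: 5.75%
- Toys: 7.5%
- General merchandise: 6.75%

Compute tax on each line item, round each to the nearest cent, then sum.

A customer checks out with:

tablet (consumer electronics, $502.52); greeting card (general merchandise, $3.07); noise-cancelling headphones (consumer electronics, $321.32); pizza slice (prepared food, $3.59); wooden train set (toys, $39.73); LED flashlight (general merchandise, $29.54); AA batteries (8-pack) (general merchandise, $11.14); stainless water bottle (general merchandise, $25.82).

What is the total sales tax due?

$75.85

Tablet $502.52: consumer electronics → 8.25% → $41.46
Greeting card $3.07: general merchandise → 6.75% → $0.21
Noise-cancelling headphones $321.32: consumer electronics → 8.25% → $26.51
Pizza slice $3.59: prepared food → 5.75% → $0.21
Wooden train set $39.73: toys → 7.5% → $2.98
LED flashlight $29.54: general merchandise → 6.75% → $1.99
AA batteries (8-pack) $11.14: general merchandise → 6.75% → $0.75
Stainless water bottle $25.82: general merchandise → 6.75% → $1.74
Total tax = $41.46 + $0.21 + $26.51 + $0.21 + $2.98 + $1.99 + $0.75 + $1.74 = $75.85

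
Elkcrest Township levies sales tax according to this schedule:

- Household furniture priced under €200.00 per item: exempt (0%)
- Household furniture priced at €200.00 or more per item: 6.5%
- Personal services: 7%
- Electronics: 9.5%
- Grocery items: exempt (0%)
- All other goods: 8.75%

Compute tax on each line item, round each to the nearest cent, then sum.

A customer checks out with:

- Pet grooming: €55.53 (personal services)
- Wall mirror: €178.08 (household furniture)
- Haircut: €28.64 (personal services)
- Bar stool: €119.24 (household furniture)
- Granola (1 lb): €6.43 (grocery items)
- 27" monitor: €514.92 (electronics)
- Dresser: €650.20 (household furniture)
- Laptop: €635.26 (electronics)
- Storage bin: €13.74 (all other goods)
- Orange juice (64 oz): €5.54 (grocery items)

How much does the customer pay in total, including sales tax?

Pet grooming €55.53: personal services → 7% → €3.89
Wall mirror €178.08: household furniture, under €200.00 → 0% → €0.00
Haircut €28.64: personal services → 7% → €2.00
Bar stool €119.24: household furniture, under €200.00 → 0% → €0.00
Granola (1 lb) €6.43: grocery items → 0% → €0.00
27" monitor €514.92: electronics → 9.5% → €48.92
Dresser €650.20: household furniture, €200.00 or more → 6.5% → €42.26
Laptop €635.26: electronics → 9.5% → €60.35
Storage bin €13.74: all other goods → 8.75% → €1.20
Orange juice (64 oz) €5.54: grocery items → 0% → €0.00
Subtotal = €2207.58; tax = €158.62; total due = €2366.20

€2366.20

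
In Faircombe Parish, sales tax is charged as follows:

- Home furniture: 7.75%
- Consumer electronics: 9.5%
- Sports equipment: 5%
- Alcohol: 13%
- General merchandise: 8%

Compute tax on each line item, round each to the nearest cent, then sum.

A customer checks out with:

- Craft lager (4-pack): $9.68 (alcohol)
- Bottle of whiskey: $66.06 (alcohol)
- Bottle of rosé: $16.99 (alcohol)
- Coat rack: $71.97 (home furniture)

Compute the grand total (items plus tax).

Craft lager (4-pack) $9.68: alcohol → 13% → $1.26
Bottle of whiskey $66.06: alcohol → 13% → $8.59
Bottle of rosé $16.99: alcohol → 13% → $2.21
Coat rack $71.97: home furniture → 7.75% → $5.58
Subtotal = $164.70; tax = $17.64; total due = $182.34

$182.34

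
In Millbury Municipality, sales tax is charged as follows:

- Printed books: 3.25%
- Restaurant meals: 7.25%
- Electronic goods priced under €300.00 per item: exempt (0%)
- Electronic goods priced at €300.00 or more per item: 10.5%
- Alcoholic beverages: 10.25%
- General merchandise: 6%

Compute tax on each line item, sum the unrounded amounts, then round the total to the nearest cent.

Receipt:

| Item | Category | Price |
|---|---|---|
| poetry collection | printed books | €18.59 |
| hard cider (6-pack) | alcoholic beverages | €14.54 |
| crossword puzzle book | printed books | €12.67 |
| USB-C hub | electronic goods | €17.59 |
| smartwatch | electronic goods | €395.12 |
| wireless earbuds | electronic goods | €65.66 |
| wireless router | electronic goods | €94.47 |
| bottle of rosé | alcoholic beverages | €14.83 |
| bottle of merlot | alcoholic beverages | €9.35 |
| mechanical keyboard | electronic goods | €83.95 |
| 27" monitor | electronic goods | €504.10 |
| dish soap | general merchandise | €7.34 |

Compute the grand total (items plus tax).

Poetry collection €18.59: printed books → 3.25% → €0.604175
Hard cider (6-pack) €14.54: alcoholic beverages → 10.25% → €1.49035
Crossword puzzle book €12.67: printed books → 3.25% → €0.411775
USB-C hub €17.59: electronic goods, under €300.00 → 0% → €0.00
Smartwatch €395.12: electronic goods, €300.00 or more → 10.5% → €41.4876
Wireless earbuds €65.66: electronic goods, under €300.00 → 0% → €0.00
Wireless router €94.47: electronic goods, under €300.00 → 0% → €0.00
Bottle of rosé €14.83: alcoholic beverages → 10.25% → €1.520075
Bottle of merlot €9.35: alcoholic beverages → 10.25% → €0.958375
Mechanical keyboard €83.95: electronic goods, under €300.00 → 0% → €0.00
27" monitor €504.10: electronic goods, €300.00 or more → 10.5% → €52.9305
Dish soap €7.34: general merchandise → 6% → €0.4404
Subtotal = €1238.21; unrounded tax = €99.84325 → €99.84; total due = €1338.05

€1338.05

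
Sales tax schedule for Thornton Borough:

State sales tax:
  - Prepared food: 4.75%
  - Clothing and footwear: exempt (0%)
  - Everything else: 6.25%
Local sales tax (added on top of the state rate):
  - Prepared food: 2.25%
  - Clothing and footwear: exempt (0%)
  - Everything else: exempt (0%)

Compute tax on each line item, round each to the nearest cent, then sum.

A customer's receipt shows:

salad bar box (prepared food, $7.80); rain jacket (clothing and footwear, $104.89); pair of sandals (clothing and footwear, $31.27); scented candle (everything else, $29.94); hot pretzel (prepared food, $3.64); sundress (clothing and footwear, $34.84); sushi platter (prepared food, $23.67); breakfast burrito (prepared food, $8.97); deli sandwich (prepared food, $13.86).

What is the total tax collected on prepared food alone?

Salad bar box $7.80: prepared food → 4.75% + 2.25% local = 7% → $0.55
Hot pretzel $3.64: prepared food → 4.75% + 2.25% local = 7% → $0.25
Sushi platter $23.67: prepared food → 4.75% + 2.25% local = 7% → $1.66
Breakfast burrito $8.97: prepared food → 4.75% + 2.25% local = 7% → $0.63
Deli sandwich $13.86: prepared food → 4.75% + 2.25% local = 7% → $0.97
Tax on prepared food = $0.55 + $0.25 + $1.66 + $0.63 + $0.97 = $4.06

$4.06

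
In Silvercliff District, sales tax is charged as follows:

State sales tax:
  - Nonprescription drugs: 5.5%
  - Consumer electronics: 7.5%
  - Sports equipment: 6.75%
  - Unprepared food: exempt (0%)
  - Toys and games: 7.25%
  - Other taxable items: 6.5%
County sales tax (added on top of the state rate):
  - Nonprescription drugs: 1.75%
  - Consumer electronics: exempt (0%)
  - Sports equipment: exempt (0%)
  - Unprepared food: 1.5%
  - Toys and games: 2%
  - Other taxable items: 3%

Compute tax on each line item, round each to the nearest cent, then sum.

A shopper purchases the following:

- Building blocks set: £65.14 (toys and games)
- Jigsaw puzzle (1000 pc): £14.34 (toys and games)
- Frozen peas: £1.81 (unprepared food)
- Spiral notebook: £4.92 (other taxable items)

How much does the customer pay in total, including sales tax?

£94.07

Building blocks set £65.14: toys and games → 7.25% + 2% county = 9.25% → £6.03
Jigsaw puzzle (1000 pc) £14.34: toys and games → 7.25% + 2% county = 9.25% → £1.33
Frozen peas £1.81: unprepared food → 0% + 1.5% county = 1.5% → £0.03
Spiral notebook £4.92: other taxable items → 6.5% + 3% county = 9.5% → £0.47
Subtotal = £86.21; tax = £7.86; total due = £94.07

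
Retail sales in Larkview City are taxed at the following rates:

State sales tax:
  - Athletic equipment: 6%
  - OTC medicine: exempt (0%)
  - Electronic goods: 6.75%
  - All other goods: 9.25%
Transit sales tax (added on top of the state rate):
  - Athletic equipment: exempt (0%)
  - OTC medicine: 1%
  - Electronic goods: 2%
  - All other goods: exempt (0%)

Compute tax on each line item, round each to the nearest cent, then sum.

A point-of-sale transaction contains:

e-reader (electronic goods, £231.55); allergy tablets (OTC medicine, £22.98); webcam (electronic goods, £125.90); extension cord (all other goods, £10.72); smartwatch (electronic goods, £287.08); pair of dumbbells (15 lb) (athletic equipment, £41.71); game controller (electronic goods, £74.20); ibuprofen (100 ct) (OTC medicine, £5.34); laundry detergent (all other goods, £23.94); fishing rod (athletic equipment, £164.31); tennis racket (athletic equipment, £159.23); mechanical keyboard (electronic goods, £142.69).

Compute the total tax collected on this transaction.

£100.77

E-reader £231.55: electronic goods → 6.75% + 2% transit = 8.75% → £20.26
Allergy tablets £22.98: OTC medicine → 0% + 1% transit = 1% → £0.23
Webcam £125.90: electronic goods → 6.75% + 2% transit = 8.75% → £11.02
Extension cord £10.72: all other goods → 9.25% + 0% transit = 9.25% → £0.99
Smartwatch £287.08: electronic goods → 6.75% + 2% transit = 8.75% → £25.12
Pair of dumbbells (15 lb) £41.71: athletic equipment → 6% + 0% transit = 6% → £2.50
Game controller £74.20: electronic goods → 6.75% + 2% transit = 8.75% → £6.49
Ibuprofen (100 ct) £5.34: OTC medicine → 0% + 1% transit = 1% → £0.05
Laundry detergent £23.94: all other goods → 9.25% + 0% transit = 9.25% → £2.21
Fishing rod £164.31: athletic equipment → 6% + 0% transit = 6% → £9.86
Tennis racket £159.23: athletic equipment → 6% + 0% transit = 6% → £9.55
Mechanical keyboard £142.69: electronic goods → 6.75% + 2% transit = 8.75% → £12.49
Total tax = £20.26 + £0.23 + £11.02 + £0.99 + £25.12 + £2.50 + £6.49 + £0.05 + £2.21 + £9.86 + £9.55 + £12.49 = £100.77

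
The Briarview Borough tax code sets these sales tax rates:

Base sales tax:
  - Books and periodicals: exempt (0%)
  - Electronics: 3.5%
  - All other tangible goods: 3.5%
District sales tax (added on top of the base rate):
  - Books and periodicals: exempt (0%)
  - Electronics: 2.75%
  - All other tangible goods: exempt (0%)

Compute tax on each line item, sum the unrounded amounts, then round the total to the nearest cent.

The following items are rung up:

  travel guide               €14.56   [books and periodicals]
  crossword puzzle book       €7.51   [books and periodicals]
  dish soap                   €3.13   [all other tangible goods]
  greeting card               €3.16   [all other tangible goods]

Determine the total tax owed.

Travel guide €14.56: books and periodicals → 0% + 0% district = 0% → €0.00
Crossword puzzle book €7.51: books and periodicals → 0% + 0% district = 0% → €0.00
Dish soap €3.13: all other tangible goods → 3.5% + 0% district = 3.5% → €0.10955
Greeting card €3.16: all other tangible goods → 3.5% + 0% district = 3.5% → €0.1106
Unrounded tax sum = €0.22015 → €0.22

€0.22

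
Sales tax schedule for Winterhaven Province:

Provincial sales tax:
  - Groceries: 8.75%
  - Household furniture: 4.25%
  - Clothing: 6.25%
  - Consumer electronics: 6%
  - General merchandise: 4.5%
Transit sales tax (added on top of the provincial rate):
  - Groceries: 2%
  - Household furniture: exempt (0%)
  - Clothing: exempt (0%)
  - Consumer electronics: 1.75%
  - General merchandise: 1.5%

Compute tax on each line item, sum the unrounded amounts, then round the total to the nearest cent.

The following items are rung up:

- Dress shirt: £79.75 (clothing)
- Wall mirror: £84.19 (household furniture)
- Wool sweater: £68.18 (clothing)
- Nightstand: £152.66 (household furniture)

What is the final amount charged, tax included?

£404.09

Dress shirt £79.75: clothing → 6.25% + 0% transit = 6.25% → £4.984375
Wall mirror £84.19: household furniture → 4.25% + 0% transit = 4.25% → £3.578075
Wool sweater £68.18: clothing → 6.25% + 0% transit = 6.25% → £4.26125
Nightstand £152.66: household furniture → 4.25% + 0% transit = 4.25% → £6.48805
Subtotal = £384.78; unrounded tax = £19.31175 → £19.31; total due = £404.09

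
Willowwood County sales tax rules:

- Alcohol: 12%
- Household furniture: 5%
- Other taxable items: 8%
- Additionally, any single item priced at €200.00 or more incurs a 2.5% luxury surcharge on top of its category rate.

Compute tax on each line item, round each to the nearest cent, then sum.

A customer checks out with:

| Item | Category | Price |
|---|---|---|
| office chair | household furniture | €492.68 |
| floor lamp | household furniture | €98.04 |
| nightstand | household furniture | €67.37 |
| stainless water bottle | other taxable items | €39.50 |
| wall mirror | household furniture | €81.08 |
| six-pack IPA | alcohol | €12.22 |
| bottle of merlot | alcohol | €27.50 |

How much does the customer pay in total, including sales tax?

€875.59

Office chair €492.68: household furniture → 5% + 2.5% surcharge = 7.5% → €36.95
Floor lamp €98.04: household furniture → 5% → €4.90
Nightstand €67.37: household furniture → 5% → €3.37
Stainless water bottle €39.50: other taxable items → 8% → €3.16
Wall mirror €81.08: household furniture → 5% → €4.05
Six-pack IPA €12.22: alcohol → 12% → €1.47
Bottle of merlot €27.50: alcohol → 12% → €3.30
Subtotal = €818.39; tax = €57.20; total due = €875.59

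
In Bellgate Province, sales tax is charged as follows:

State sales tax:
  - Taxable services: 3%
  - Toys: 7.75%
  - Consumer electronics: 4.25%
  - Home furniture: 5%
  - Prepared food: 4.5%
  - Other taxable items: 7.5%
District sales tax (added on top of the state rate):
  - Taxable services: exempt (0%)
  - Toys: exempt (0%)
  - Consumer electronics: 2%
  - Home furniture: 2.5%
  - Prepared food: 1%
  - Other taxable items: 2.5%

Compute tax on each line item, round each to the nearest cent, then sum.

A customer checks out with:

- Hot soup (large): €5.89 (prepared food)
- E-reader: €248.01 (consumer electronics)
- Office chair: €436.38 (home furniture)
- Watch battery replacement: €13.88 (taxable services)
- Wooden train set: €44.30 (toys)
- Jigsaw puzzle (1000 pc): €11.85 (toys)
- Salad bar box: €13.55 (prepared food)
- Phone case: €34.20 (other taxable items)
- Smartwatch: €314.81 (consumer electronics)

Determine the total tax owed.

€77.17

Hot soup (large) €5.89: prepared food → 4.5% + 1% district = 5.5% → €0.32
E-reader €248.01: consumer electronics → 4.25% + 2% district = 6.25% → €15.50
Office chair €436.38: home furniture → 5% + 2.5% district = 7.5% → €32.73
Watch battery replacement €13.88: taxable services → 3% + 0% district = 3% → €0.42
Wooden train set €44.30: toys → 7.75% + 0% district = 7.75% → €3.43
Jigsaw puzzle (1000 pc) €11.85: toys → 7.75% + 0% district = 7.75% → €0.92
Salad bar box €13.55: prepared food → 4.5% + 1% district = 5.5% → €0.75
Phone case €34.20: other taxable items → 7.5% + 2.5% district = 10% → €3.42
Smartwatch €314.81: consumer electronics → 4.25% + 2% district = 6.25% → €19.68
Total tax = €0.32 + €15.50 + €32.73 + €0.42 + €3.43 + €0.92 + €0.75 + €3.42 + €19.68 = €77.17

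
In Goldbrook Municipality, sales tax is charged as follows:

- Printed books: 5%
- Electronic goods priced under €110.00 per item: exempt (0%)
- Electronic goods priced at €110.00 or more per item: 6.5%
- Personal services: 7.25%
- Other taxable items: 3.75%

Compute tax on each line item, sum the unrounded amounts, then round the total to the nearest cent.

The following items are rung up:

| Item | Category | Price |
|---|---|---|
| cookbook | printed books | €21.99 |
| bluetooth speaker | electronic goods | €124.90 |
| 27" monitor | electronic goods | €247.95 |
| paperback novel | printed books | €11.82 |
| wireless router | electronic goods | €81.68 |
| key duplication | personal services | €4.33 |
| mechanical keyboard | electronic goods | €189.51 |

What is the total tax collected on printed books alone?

Cookbook €21.99: printed books → 5% → €1.0995
Paperback novel €11.82: printed books → 5% → €0.591
Tax on printed books: unrounded sum = €1.6905 → €1.69

€1.69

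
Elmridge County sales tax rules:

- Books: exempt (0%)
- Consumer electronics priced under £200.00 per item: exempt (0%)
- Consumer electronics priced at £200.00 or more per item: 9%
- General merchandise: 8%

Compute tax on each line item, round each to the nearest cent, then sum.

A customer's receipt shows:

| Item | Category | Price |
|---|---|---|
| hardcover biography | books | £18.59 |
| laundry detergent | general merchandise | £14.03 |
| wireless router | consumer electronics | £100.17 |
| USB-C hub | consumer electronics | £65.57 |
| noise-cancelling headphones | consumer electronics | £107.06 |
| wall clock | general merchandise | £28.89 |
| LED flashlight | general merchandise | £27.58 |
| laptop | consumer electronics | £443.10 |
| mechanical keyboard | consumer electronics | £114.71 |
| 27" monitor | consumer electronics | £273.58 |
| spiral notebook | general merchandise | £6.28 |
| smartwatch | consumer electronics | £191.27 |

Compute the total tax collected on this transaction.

Hardcover biography £18.59: books → 0% → £0.00
Laundry detergent £14.03: general merchandise → 8% → £1.12
Wireless router £100.17: consumer electronics, under £200.00 → 0% → £0.00
USB-C hub £65.57: consumer electronics, under £200.00 → 0% → £0.00
Noise-cancelling headphones £107.06: consumer electronics, under £200.00 → 0% → £0.00
Wall clock £28.89: general merchandise → 8% → £2.31
LED flashlight £27.58: general merchandise → 8% → £2.21
Laptop £443.10: consumer electronics, £200.00 or more → 9% → £39.88
Mechanical keyboard £114.71: consumer electronics, under £200.00 → 0% → £0.00
27" monitor £273.58: consumer electronics, £200.00 or more → 9% → £24.62
Spiral notebook £6.28: general merchandise → 8% → £0.50
Smartwatch £191.27: consumer electronics, under £200.00 → 0% → £0.00
Total tax = £1.12 + £2.31 + £2.21 + £39.88 + £24.62 + £0.50 = £70.64

£70.64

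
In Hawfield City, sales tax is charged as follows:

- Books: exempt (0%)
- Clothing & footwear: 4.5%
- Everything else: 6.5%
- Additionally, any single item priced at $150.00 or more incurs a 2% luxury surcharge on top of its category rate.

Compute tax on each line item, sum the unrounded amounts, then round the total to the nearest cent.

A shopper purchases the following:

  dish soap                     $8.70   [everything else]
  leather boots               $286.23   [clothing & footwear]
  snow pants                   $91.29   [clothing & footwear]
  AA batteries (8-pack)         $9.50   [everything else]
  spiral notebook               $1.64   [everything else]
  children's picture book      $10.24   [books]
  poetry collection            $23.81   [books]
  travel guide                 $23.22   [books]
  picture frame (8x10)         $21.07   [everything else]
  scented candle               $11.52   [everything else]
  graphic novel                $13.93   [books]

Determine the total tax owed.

$26.12

Dish soap $8.70: everything else → 6.5% → $0.5655
Leather boots $286.23: clothing & footwear → 4.5% + 2% surcharge = 6.5% → $18.60495
Snow pants $91.29: clothing & footwear → 4.5% → $4.10805
AA batteries (8-pack) $9.50: everything else → 6.5% → $0.6175
Spiral notebook $1.64: everything else → 6.5% → $0.1066
Children's picture book $10.24: books → 0% → $0.00
Poetry collection $23.81: books → 0% → $0.00
Travel guide $23.22: books → 0% → $0.00
Picture frame (8x10) $21.07: everything else → 6.5% → $1.36955
Scented candle $11.52: everything else → 6.5% → $0.7488
Graphic novel $13.93: books → 0% → $0.00
Unrounded tax sum = $26.12095 → $26.12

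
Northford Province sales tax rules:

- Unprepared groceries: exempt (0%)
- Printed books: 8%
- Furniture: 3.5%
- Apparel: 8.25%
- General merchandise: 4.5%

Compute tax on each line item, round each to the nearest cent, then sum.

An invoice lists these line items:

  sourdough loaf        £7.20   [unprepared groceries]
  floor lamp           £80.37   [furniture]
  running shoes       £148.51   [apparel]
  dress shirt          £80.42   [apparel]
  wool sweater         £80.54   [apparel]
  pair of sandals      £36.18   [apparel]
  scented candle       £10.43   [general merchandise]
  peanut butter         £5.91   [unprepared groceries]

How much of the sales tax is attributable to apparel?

£28.50

Running shoes £148.51: apparel → 8.25% → £12.25
Dress shirt £80.42: apparel → 8.25% → £6.63
Wool sweater £80.54: apparel → 8.25% → £6.64
Pair of sandals £36.18: apparel → 8.25% → £2.98
Tax on apparel = £12.25 + £6.63 + £6.64 + £2.98 = £28.50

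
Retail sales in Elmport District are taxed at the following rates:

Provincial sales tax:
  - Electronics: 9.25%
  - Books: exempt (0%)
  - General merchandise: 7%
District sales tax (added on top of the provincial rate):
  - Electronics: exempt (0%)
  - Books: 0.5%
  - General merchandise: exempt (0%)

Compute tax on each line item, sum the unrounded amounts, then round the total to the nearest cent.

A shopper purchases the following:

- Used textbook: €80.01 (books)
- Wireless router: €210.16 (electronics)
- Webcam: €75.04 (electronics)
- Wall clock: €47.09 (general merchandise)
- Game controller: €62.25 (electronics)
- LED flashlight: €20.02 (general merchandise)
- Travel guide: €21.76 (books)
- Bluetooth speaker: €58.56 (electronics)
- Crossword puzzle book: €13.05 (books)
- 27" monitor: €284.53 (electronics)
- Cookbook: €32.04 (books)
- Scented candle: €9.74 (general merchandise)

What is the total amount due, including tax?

Used textbook €80.01: books → 0% + 0.5% district = 0.5% → €0.40005
Wireless router €210.16: electronics → 9.25% + 0% district = 9.25% → €19.4398
Webcam €75.04: electronics → 9.25% + 0% district = 9.25% → €6.9412
Wall clock €47.09: general merchandise → 7% + 0% district = 7% → €3.2963
Game controller €62.25: electronics → 9.25% + 0% district = 9.25% → €5.758125
LED flashlight €20.02: general merchandise → 7% + 0% district = 7% → €1.4014
Travel guide €21.76: books → 0% + 0.5% district = 0.5% → €0.1088
Bluetooth speaker €58.56: electronics → 9.25% + 0% district = 9.25% → €5.4168
Crossword puzzle book €13.05: books → 0% + 0.5% district = 0.5% → €0.06525
27" monitor €284.53: electronics → 9.25% + 0% district = 9.25% → €26.319025
Cookbook €32.04: books → 0% + 0.5% district = 0.5% → €0.1602
Scented candle €9.74: general merchandise → 7% + 0% district = 7% → €0.6818
Subtotal = €914.25; unrounded tax = €69.98875 → €69.99; total due = €984.24

€984.24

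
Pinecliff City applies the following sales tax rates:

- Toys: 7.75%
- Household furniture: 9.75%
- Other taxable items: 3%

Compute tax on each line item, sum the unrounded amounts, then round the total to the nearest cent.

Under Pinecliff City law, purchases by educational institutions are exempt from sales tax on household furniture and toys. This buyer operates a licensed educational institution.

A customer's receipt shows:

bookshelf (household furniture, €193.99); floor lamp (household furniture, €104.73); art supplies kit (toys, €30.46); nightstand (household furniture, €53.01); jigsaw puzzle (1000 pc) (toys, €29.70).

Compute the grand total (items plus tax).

€411.89

Bookshelf €193.99: household furniture, buyer-exempt → 0% → €0.00
Floor lamp €104.73: household furniture, buyer-exempt → 0% → €0.00
Art supplies kit €30.46: toys, buyer-exempt → 0% → €0.00
Nightstand €53.01: household furniture, buyer-exempt → 0% → €0.00
Jigsaw puzzle (1000 pc) €29.70: toys, buyer-exempt → 0% → €0.00
Subtotal = €411.89; unrounded tax = €0.00 → €0.00; total due = €411.89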